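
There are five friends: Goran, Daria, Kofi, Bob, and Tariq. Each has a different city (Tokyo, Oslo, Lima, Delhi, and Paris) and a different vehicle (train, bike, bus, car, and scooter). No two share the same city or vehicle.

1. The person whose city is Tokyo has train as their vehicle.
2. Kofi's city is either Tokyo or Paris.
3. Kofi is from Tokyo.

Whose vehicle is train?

With clues 1–3, Bob, Daria, Goran, and Tariq are impossible for the one with vehicle train.
That leaves Kofi.

Kofi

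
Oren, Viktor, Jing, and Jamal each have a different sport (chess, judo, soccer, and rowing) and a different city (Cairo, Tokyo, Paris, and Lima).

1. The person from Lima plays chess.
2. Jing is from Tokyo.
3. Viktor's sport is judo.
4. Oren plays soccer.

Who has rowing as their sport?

With clues 1–3, Viktor is impossible for the one with sport rowing.
With clues 1–4, Jamal and Oren are impossible for the one with sport rowing.
That leaves Jing.

Jing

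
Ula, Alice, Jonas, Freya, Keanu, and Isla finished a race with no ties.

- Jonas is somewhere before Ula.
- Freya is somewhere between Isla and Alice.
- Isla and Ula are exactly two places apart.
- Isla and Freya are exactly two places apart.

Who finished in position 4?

Isla

With clues 1–3, Alice is ruled out for place 4.
With clues 1–4, Freya, Jonas, Keanu, and Ula are ruled out for place 4.
So place 4 is Isla.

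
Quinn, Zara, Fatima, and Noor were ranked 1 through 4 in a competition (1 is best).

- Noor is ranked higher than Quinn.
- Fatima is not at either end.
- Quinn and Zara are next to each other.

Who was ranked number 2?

With clues 1–3, Noor, Quinn, and Zara are ruled out for rank 2.
So rank 2 is Fatima.

Fatima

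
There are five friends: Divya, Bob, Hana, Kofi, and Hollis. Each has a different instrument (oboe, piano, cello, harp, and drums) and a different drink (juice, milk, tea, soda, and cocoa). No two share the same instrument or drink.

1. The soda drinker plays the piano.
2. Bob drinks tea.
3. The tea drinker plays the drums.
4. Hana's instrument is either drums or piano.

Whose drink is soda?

Hana

With clues 1–2, Bob is impossible for the one with drink soda.
With clues 1–4, Divya, Hollis, and Kofi are impossible for the one with drink soda.
That leaves Hana.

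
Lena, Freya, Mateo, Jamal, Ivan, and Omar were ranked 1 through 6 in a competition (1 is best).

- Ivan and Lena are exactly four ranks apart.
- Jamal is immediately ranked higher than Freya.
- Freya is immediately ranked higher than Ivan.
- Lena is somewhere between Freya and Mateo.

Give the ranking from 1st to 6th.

Mateo, Lena, Omar, Jamal, Freya, Ivan

From clue 1: Lena is in {1,2,5,6}.
From clues 1–2: Freya is in {3,4,5}.
From clues 1–3: Lena is in {1,2}.
From clues 1–4: Mateo → rank 1, Lena → rank 2, Omar → rank 3, Jamal → rank 4, Freya → rank 5, Ivan → rank 6.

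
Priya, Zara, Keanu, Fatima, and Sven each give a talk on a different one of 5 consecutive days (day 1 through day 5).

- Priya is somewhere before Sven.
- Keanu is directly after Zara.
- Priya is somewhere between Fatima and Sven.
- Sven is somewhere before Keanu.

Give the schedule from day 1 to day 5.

Fatima, Priya, Sven, Zara, Keanu

From clue 1: Priya is in {1,2,3,4}.
From clues 1–3: Priya is in {2,4}.
From clues 1–4: Fatima → day 1, Priya → day 2, Sven → day 3, Zara → day 4, Keanu → day 5.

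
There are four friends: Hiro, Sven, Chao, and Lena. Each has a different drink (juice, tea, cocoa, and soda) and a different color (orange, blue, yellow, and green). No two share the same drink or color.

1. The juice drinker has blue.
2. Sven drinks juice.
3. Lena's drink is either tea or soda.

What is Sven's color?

blue

With clues 1–2, green, orange, and yellow are impossible for Sven's color.
That leaves blue.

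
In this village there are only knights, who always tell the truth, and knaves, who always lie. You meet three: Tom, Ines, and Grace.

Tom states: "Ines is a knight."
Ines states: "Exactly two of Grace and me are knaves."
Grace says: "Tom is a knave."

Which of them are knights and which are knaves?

Tom: knave, Ines: knave, Grace: knight

Consider Tom. Suppose Tom is a knight.
Then no assignment of the remaining roles makes every statement match its speaker's type — contradiction.
So Tom is a knave.
With that fixed, Grace's statement is true, so Grace is a knight.
With that fixed, Ines's statement is false, so Ines is a knave.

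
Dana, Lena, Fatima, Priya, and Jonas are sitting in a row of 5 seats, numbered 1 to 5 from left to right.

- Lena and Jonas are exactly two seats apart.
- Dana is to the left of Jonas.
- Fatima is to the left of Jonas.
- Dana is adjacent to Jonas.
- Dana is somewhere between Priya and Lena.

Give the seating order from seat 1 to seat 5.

From clues 1–2: Dana is in {1,2,3,4}.
From clues 1–3: Lena is in {2,3,5}.
From clues 1–4: Fatima is in {1,2}.
From clues 1–5: Fatima → seat 1, Lena → seat 2, Dana → seat 3, Jonas → seat 4, Priya → seat 5.

Fatima, Lena, Dana, Jonas, Priya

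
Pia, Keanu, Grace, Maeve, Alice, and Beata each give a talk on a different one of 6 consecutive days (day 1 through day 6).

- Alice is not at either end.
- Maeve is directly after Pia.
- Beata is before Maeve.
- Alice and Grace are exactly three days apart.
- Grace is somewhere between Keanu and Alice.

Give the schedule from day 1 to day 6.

Beata, Alice, Pia, Maeve, Grace, Keanu

From clue 1: Alice is in {2,3,4,5}.
From clues 1–3: Pia is in {2,3,4,5}.
From clues 1–4: Pia is in {3,4,5}.
From clues 1–5: Beata → day 1, Alice → day 2, Pia → day 3, Maeve → day 4, Grace → day 5, Keanu → day 6.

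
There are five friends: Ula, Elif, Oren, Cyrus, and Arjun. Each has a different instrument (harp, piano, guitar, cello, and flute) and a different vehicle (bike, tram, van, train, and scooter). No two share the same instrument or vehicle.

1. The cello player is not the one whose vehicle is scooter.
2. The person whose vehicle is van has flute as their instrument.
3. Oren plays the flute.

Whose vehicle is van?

Oren

With clues 1–3, Arjun, Cyrus, Elif, and Ula are impossible for the one with vehicle van.
That leaves Oren.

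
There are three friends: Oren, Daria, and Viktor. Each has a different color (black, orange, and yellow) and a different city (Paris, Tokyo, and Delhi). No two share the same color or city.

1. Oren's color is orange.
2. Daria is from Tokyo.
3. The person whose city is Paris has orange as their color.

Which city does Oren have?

With clues 1–2, Tokyo is impossible for Oren's city.
With clues 1–3, Delhi is impossible for Oren's city.
That leaves Paris.

Paris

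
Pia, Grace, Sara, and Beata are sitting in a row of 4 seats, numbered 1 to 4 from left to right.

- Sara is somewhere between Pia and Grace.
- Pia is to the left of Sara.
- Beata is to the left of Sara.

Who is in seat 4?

With clue 1, Sara is ruled out for seat 4.
With clues 1–2, Pia is ruled out for seat 4.
With clues 1–3, Beata is ruled out for seat 4.
So seat 4 is Grace.

Grace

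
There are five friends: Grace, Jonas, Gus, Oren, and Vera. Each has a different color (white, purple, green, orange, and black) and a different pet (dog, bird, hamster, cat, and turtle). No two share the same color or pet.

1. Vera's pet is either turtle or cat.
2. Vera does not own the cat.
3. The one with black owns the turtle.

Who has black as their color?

With clues 1–3, Grace, Gus, Jonas, and Oren are impossible for the one with color black.
That leaves Vera.

Vera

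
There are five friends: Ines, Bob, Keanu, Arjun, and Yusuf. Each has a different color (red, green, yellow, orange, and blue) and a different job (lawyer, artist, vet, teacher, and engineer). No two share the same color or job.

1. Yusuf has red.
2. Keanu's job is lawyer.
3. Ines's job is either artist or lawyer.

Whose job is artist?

With clues 1–2, Keanu is impossible for the one with job artist.
With clues 1–3, Arjun, Bob, and Yusuf are impossible for the one with job artist.
That leaves Ines.

Ines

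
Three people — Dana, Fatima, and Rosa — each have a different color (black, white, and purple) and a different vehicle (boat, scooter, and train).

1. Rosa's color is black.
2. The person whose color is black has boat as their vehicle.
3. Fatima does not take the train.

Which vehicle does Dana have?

train

With clues 1–2, boat is impossible for Dana's vehicle.
With clues 1–3, scooter is impossible for Dana's vehicle.
That leaves train.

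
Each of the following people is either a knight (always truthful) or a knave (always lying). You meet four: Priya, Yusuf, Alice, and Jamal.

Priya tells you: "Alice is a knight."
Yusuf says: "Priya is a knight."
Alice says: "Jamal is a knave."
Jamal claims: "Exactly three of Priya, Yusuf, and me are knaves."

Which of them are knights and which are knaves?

Consider Priya. Suppose Priya is a knave.
Then no assignment of the remaining roles makes every statement match its speaker's type — contradiction.
So Priya is a knight.
With that fixed, Yusuf's statement is true, so Yusuf is a knight.
With that fixed, Jamal's statement is false, so Jamal is a knave.
With that fixed, Alice's statement is true, so Alice is a knight.

Priya: knight, Yusuf: knight, Alice: knight, Jamal: knave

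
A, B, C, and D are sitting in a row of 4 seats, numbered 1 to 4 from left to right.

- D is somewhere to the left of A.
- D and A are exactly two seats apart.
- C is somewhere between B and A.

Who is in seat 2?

D

With clues 1–2, A is ruled out for seat 2.
With clues 1–3, B and C are ruled out for seat 2.
So seat 2 is D.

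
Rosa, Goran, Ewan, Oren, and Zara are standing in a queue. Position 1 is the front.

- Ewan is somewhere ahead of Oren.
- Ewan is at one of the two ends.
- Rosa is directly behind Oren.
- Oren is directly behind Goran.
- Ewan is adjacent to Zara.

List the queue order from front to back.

From clue 1: Ewan is in {1,2,3,4}.
From clues 1–2: Ewan → position 1.
From clues 1–3: Rosa is in {3,4,5}.
From clues 1–4: Rosa is in {4,5}.
From clues 1–5: Zara → position 2, Goran → position 3, Oren → position 4, Rosa → position 5.

Ewan, Zara, Goran, Oren, Rosa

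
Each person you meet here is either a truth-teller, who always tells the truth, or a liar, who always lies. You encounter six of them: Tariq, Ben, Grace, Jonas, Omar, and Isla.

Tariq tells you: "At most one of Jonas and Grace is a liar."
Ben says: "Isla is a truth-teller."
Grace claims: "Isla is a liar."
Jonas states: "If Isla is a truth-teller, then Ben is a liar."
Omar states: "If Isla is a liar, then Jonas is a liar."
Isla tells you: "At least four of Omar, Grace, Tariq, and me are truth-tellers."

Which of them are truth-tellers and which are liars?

Tariq: truth-teller, Ben: liar, Grace: truth-teller, Jonas: truth-teller, Omar: liar, Isla: liar

Consider Tariq. Suppose Tariq is a liar.
Then no assignment of the remaining roles makes every statement match its speaker's type — contradiction.
So Tariq is a truth-teller.
Consider Ben. Suppose Ben is a truth-teller.
Then no assignment of the remaining roles makes every statement match its speaker's type — contradiction.
So Ben is a liar.
With that fixed, Jonas's statement is true, so Jonas is a truth-teller.
Consider Grace. Suppose Grace is a liar.
Then no assignment of the remaining roles makes every statement match its speaker's type — contradiction.
So Grace is a truth-teller.
Consider Omar. Suppose Omar is a truth-teller.
Then no assignment of the remaining roles makes every statement match its speaker's type — contradiction.
So Omar is a liar.
With that fixed, Isla's statement is false, so Isla is a liar.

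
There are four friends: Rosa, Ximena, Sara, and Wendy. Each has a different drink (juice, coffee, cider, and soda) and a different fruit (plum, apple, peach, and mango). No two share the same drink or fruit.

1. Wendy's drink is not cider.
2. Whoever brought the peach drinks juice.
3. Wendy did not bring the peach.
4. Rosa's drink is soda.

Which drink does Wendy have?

Clue 1 rules out cider for Wendy's drink.
With clues 1–3, juice is impossible for Wendy's drink.
With clues 1–4, soda is impossible for Wendy's drink.
That leaves coffee.

coffee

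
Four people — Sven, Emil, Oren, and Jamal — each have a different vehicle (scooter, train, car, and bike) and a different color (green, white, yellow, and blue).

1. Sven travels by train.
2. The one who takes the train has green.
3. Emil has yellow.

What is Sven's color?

green

With clues 1–2, blue, white, and yellow are impossible for Sven's color.
That leaves green.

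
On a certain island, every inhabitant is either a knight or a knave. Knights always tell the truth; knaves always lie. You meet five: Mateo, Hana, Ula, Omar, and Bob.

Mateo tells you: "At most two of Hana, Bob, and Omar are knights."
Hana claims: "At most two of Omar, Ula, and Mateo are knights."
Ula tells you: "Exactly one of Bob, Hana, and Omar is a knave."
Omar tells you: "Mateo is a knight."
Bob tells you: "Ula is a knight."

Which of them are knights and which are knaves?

Mateo: knight, Hana: knave, Ula: knight, Omar: knight, Bob: knight

Consider Mateo. Suppose Mateo is a knave.
Then no assignment of the remaining roles makes every statement match its speaker's type — contradiction.
So Mateo is a knight.
With that fixed, Omar's statement is true, so Omar is a knight.
Consider Hana. Suppose Hana is a knight.
Then no assignment of the remaining roles makes every statement match its speaker's type — contradiction.
So Hana is a knave.
Consider Ula. Suppose Ula is a knave.
Then Hana's statement comes out true, contradicting Hana being a knave.
So Ula is a knight.
With that fixed, Bob's statement is true, so Bob is a knight.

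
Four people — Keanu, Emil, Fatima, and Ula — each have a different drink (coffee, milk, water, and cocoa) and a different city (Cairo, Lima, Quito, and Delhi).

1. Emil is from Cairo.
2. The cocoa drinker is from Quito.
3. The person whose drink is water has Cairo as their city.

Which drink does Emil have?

With clues 1–2, cocoa is impossible for Emil's drink.
With clues 1–3, coffee and milk are impossible for Emil's drink.
That leaves water.

water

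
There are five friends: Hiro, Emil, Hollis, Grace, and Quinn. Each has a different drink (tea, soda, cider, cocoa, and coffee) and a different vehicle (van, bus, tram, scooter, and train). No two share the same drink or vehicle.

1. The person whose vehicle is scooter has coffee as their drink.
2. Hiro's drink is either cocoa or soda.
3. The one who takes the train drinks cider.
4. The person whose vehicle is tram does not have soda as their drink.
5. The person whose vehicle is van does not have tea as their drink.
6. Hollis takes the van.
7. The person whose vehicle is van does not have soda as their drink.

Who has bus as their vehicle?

With clues 1–6, Hollis is impossible for the one with vehicle bus.
With clues 1–7, Emil, Grace, and Quinn are impossible for the one with vehicle bus.
That leaves Hiro.

Hiro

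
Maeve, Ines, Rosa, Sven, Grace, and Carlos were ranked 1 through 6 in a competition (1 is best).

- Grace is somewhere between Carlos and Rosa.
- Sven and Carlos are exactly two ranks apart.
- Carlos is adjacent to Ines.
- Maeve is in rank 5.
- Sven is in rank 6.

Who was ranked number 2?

With clues 1–4, Maeve, Rosa, and Sven are ruled out for rank 2.
With clues 1–5, Carlos and Ines are ruled out for rank 2.
So rank 2 is Grace.

Grace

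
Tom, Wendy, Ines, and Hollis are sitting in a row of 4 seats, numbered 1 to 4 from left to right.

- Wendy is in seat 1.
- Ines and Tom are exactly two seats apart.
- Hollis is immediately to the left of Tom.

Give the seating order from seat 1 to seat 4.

Wendy, Ines, Hollis, Tom

From clue 1: Wendy → seat 1.
From clues 1–2: Hollis → seat 3.
From clues 1–3: Ines → seat 2, Tom → seat 4.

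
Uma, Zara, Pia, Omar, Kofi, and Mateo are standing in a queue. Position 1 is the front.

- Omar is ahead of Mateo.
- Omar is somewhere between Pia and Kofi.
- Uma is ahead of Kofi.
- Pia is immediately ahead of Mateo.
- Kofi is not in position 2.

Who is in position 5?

Pia

With clues 1–2, Omar is ruled out for position 5.
With clues 1–4, Kofi, Uma, and Zara are ruled out for position 5.
With clues 1–5, Mateo is ruled out for position 5.
So position 5 is Pia.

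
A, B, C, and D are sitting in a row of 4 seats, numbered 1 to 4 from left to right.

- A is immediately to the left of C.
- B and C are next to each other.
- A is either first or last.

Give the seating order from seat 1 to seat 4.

From clue 1: A is in {1,2,3}.
From clues 1–2: A is in {1,2}.
From clues 1–3: A → seat 1, C → seat 2, B → seat 3, D → seat 4.

A, C, B, D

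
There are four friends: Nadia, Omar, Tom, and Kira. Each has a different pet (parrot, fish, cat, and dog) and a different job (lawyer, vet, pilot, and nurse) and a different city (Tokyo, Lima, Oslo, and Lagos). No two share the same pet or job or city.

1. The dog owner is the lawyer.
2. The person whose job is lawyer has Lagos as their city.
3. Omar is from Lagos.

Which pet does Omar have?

dog

With clues 1–3, cat, fish, and parrot are impossible for Omar's pet.
That leaves dog.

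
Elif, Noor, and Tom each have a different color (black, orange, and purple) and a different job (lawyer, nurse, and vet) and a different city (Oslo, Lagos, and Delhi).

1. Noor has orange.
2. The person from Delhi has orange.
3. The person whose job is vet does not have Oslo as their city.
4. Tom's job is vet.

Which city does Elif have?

Oslo

With clues 1–2, Delhi is impossible for Elif's city.
With clues 1–4, Lagos is impossible for Elif's city.
That leaves Oslo.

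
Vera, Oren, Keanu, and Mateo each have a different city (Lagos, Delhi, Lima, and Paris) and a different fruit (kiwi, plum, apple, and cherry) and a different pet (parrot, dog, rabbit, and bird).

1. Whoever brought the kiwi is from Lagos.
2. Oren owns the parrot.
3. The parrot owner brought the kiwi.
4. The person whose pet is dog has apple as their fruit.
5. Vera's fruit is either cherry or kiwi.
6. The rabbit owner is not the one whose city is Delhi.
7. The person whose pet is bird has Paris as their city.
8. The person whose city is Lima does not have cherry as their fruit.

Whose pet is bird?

Vera

With clues 1–2, Oren is impossible for the one with pet bird.
With clues 1–8, Keanu and Mateo are impossible for the one with pet bird.
That leaves Vera.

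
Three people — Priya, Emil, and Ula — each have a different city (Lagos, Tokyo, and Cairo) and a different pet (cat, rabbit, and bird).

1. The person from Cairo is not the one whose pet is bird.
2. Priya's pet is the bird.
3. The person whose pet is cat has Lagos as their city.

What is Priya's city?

With clues 1–2, Cairo is impossible for Priya's city.
With clues 1–3, Lagos is impossible for Priya's city.
That leaves Tokyo.

Tokyo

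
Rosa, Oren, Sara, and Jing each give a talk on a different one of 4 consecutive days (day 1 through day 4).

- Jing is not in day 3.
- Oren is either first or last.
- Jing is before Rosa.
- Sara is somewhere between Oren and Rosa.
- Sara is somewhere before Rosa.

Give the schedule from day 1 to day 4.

Oren, Jing, Sara, Rosa

From clue 1: Jing is in {1,2,4}.
From clues 1–2: Oren is in {1,4}.
From clues 1–4: Sara → day 3.
From clues 1–5: Oren → day 1, Jing → day 2, Rosa → day 4.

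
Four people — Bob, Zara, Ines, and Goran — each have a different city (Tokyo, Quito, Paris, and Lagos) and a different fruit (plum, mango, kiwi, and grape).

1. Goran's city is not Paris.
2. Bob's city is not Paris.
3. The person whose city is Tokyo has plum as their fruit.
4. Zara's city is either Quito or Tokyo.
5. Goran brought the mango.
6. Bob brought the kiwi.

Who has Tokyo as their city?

With clues 1–4, Ines is impossible for the one with city Tokyo.
With clues 1–5, Goran is impossible for the one with city Tokyo.
With clues 1–6, Bob is impossible for the one with city Tokyo.
That leaves Zara.

Zara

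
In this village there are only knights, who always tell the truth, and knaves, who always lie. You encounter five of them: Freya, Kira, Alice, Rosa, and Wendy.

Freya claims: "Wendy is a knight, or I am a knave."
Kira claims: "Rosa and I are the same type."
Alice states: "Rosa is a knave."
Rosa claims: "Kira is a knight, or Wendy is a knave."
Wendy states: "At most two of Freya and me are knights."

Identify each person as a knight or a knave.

Regardless of anyone's role, Wendy's statement is true, so Wendy is a knight.
With that fixed, Freya's statement is true, so Freya is a knight.
Consider Kira. Suppose Kira is a knave.
Then no assignment of the remaining roles makes every statement match its speaker's type — contradiction.
So Kira is a knight.
With that fixed, Rosa's statement is true, so Rosa is a knight.
With that fixed, Alice's statement is false, so Alice is a knave.

Freya: knight, Kira: knight, Alice: knave, Rosa: knight, Wendy: knight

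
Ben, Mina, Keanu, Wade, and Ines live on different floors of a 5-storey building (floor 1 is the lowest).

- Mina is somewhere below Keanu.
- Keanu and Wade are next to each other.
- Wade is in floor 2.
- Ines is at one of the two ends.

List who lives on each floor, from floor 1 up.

Mina, Wade, Keanu, Ben, Ines

From clue 1: Mina is in {1,2,3,4}.
From clues 1–2: Mina is in {1,2,3}.
From clues 1–3: Mina → floor 1, Wade → floor 2, Keanu → floor 3.
From clues 1–4: Ben → floor 4, Ines → floor 5.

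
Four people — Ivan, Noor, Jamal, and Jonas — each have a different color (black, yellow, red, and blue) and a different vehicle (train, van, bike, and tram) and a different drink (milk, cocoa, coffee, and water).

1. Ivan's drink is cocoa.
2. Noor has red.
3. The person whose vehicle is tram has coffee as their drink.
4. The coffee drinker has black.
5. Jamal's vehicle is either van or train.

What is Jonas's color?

With clues 1–2, red is impossible for Jonas's color.
With clues 1–5, blue and yellow are impossible for Jonas's color.
That leaves black.

black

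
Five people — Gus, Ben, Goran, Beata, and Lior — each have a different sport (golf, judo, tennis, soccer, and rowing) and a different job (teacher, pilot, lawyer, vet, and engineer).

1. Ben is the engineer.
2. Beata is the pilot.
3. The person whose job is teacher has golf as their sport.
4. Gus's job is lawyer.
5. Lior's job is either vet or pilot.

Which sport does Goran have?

golf

With clues 1–5, judo, rowing, soccer, and tennis are impossible for Goran's sport.
That leaves golf.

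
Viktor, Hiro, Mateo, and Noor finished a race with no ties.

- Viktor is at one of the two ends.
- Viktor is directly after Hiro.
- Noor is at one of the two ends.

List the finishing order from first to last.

From clue 1: Viktor is in {1,4}.
From clues 1–2: Hiro → place 3, Viktor → place 4.
From clues 1–3: Noor → place 1, Mateo → place 2.

Noor, Mateo, Hiro, Viktor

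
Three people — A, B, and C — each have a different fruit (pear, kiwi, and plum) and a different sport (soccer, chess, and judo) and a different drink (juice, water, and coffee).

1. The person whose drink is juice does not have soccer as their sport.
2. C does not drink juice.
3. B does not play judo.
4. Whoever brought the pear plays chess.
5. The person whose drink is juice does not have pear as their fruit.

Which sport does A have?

With clues 1–5, chess and soccer are impossible for A's sport.
That leaves judo.

judo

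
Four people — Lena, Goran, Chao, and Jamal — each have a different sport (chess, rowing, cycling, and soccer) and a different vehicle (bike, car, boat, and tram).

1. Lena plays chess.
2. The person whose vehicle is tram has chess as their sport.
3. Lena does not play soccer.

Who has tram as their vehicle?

Lena

With clues 1–2, Chao, Goran, and Jamal are impossible for the one with vehicle tram.
That leaves Lena.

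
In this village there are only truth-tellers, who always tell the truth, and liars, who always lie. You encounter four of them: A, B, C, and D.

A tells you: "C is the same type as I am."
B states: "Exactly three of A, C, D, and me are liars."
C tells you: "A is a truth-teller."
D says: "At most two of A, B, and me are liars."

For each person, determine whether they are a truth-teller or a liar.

A: truth-teller, B: liar, C: truth-teller, D: truth-teller

Consider A. Suppose A is a liar.
Then no assignment of the remaining roles makes every statement match its speaker's type — contradiction.
So A is a truth-teller.
With that fixed, C's statement is true, so C is a truth-teller.
With that fixed, D's statement is true, so D is a truth-teller.
With that fixed, B's statement is false, so B is a liar.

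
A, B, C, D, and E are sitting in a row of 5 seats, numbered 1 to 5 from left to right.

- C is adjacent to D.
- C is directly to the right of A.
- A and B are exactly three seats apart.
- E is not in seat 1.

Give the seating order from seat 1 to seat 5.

A, C, D, B, E

From clues 1–2: A is in {1,2,3}.
From clues 1–3: A is in {1,2}.
From clues 1–4: A → seat 1, C → seat 2, D → seat 3, B → seat 4, E → seat 5.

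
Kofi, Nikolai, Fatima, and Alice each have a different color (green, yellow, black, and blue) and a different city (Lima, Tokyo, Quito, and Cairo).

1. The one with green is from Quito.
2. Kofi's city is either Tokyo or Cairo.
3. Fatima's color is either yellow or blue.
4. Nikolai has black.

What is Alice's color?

green

With clues 1–4, black, blue, and yellow are impossible for Alice's color.
That leaves green.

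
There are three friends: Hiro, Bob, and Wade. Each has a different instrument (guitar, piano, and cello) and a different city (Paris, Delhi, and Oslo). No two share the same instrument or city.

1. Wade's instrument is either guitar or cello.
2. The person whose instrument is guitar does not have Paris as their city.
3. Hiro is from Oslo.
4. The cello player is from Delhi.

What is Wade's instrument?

Clue 1 rules out piano for Wade's instrument.
With clues 1–4, guitar is impossible for Wade's instrument.
That leaves cello.

cello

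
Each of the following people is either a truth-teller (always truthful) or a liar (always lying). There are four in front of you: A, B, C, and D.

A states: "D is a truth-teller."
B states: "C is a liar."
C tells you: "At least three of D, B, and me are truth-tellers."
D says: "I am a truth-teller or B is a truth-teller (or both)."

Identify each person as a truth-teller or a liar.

A: truth-teller, B: truth-teller, C: liar, D: truth-teller

Consider A. Suppose A is a liar.
Then no assignment of the remaining roles makes every statement match its speaker's type — contradiction.
So A is a truth-teller.
Consider B. Suppose B is a liar.
Then no assignment of the remaining roles makes every statement match its speaker's type — contradiction.
So B is a truth-teller.
With that fixed, D's statement is true, so D is a truth-teller.
Consider C. Suppose C is a truth-teller.
Then B's statement comes out false, contradicting B being a truth-teller.
So C is a liar.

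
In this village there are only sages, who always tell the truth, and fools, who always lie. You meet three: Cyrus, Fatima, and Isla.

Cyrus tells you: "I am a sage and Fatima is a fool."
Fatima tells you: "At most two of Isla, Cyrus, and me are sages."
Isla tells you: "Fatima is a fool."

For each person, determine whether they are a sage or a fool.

Consider Cyrus. Suppose Cyrus is a sage.
Then no assignment of the remaining roles makes every statement match its speaker's type — contradiction.
So Cyrus is a fool.
With that fixed, Fatima's statement is true, so Fatima is a sage.
With that fixed, Isla's statement is false, so Isla is a fool.

Cyrus: fool, Fatima: sage, Isla: fool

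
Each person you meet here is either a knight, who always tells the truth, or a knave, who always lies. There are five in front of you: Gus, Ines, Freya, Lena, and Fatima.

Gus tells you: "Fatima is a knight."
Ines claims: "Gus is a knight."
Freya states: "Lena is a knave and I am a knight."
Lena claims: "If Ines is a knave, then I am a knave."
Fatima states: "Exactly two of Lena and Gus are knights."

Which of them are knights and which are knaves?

Consider Gus. Suppose Gus is a knave.
Then no assignment of the remaining roles makes every statement match its speaker's type — contradiction.
So Gus is a knight.
With that fixed, Ines's statement is true, so Ines is a knight.
With that fixed, Lena's statement is true, so Lena is a knight.
With that fixed, Fatima's statement is true, so Fatima is a knight.
With that fixed, Freya's statement is false, so Freya is a knave.

Gus: knight, Ines: knight, Freya: knave, Lena: knight, Fatima: knight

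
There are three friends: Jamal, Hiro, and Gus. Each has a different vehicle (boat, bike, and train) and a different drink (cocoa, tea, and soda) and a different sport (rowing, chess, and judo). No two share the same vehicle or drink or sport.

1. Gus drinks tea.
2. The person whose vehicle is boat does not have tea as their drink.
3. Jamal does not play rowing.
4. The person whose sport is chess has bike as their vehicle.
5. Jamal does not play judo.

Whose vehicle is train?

Gus

With clues 1–5, Hiro and Jamal are impossible for the one with vehicle train.
That leaves Gus.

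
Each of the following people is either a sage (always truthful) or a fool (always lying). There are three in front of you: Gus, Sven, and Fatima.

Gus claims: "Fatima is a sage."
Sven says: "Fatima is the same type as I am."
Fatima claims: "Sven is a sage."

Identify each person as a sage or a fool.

Consider Gus. Suppose Gus is a fool.
Then no assignment of the remaining roles makes every statement match its speaker's type — contradiction.
So Gus is a sage.
Consider Sven. Suppose Sven is a fool.
Then no assignment of the remaining roles makes every statement match its speaker's type — contradiction.
So Sven is a sage.
With that fixed, Fatima's statement is true, so Fatima is a sage.

Gus: sage, Sven: sage, Fatima: sage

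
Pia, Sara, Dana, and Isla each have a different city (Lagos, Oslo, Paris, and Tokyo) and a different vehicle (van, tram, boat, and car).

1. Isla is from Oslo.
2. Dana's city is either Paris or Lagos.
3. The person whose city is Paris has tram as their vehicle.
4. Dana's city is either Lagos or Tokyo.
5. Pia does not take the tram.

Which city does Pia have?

Tokyo

Clue 1 rules out Oslo for Pia's city.
With clues 1–4, Lagos is impossible for Pia's city.
With clues 1–5, Paris is impossible for Pia's city.
That leaves Tokyo.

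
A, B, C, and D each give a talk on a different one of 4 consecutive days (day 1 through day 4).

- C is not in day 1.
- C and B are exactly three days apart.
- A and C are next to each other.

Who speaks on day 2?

D

With clues 1–2, B and C are ruled out for day 2.
With clues 1–3, A is ruled out for day 2.
So day 2 is D.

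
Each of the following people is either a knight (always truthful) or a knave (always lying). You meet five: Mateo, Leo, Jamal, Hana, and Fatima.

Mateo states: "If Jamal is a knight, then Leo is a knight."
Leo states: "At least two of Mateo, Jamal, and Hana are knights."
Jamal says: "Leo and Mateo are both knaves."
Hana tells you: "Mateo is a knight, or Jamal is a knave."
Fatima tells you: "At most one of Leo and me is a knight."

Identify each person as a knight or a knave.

Mateo: knave, Leo: knave, Jamal: knight, Hana: knave, Fatima: knight

Consider Mateo. Suppose Mateo is a knight.
Then no assignment of the remaining roles makes every statement match its speaker's type — contradiction.
So Mateo is a knave.
Consider Leo. Suppose Leo is a knight.
Then Mateo's statement comes out true, contradicting Mateo being a knave.
So Leo is a knave.
With that fixed, Jamal's statement is true, so Jamal is a knight.
With that fixed, Hana's statement is false, so Hana is a knave.
With that fixed, Fatima's statement is true, so Fatima is a knight.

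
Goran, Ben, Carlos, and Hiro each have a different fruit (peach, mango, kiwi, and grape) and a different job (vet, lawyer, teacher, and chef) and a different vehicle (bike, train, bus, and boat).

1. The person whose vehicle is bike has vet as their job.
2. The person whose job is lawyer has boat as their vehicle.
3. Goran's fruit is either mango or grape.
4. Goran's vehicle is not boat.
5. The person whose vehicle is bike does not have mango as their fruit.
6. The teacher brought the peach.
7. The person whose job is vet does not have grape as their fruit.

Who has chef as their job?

With clues 1–7, Ben, Carlos, and Hiro are impossible for the one with job chef.
That leaves Goran.

Goran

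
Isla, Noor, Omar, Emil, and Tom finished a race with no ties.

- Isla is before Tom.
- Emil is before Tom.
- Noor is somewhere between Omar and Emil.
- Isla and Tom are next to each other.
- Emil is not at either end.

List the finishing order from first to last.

From clue 1: Isla is in {1,2,3,4}.
From clues 1–2: Tom is in {3,4,5}.
From clues 1–3: Noor is in {2,3,4}.
From clues 1–4: Noor is in {2,4}.
From clues 1–5: Omar → place 1, Noor → place 2, Emil → place 3, Isla → place 4, Tom → place 5.

Omar, Noor, Emil, Isla, Tom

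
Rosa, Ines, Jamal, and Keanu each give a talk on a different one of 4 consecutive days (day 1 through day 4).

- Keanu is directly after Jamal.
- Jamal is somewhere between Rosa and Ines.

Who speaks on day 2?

With clues 1–2, Ines, Keanu, and Rosa are ruled out for day 2.
So day 2 is Jamal.

Jamal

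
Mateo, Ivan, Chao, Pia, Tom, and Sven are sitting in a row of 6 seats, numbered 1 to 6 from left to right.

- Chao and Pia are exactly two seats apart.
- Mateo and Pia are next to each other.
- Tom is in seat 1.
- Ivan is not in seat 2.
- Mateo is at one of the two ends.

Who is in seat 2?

Sven

With clues 1–3, Tom is ruled out for seat 2.
With clues 1–4, Ivan is ruled out for seat 2.
With clues 1–5, Chao, Mateo, and Pia are ruled out for seat 2.
So seat 2 is Sven.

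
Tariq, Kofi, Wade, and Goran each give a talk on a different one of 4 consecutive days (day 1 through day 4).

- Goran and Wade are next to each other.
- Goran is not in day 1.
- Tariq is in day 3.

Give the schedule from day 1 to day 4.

From clues 1–2: Goran is in {2,3,4}.
From clues 1–3: Wade → day 1, Goran → day 2, Tariq → day 3, Kofi → day 4.

Wade, Goran, Tariq, Kofi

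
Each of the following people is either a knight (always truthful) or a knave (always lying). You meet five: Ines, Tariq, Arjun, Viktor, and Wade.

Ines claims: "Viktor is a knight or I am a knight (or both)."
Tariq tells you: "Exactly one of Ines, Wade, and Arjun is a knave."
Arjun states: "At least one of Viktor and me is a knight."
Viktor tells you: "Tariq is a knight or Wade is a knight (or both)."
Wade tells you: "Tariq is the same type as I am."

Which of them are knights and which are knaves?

Consider Ines. Suppose Ines is a knave.
Then no assignment of the remaining roles makes every statement match its speaker's type — contradiction.
So Ines is a knight.
Consider Tariq. Suppose Tariq is a knave.
Then whichever role Wade has, Wade's statement has the wrong truth value — contradiction.
So Tariq is a knight.
With that fixed, Viktor's statement is true, so Viktor is a knight.
With that fixed, Arjun's statement is true, so Arjun is a knight.
Consider Wade. Suppose Wade is a knight.
Then Tariq's statement comes out false, contradicting Tariq being a knight.
So Wade is a knave.

Ines: knight, Tariq: knight, Arjun: knight, Viktor: knight, Wade: knave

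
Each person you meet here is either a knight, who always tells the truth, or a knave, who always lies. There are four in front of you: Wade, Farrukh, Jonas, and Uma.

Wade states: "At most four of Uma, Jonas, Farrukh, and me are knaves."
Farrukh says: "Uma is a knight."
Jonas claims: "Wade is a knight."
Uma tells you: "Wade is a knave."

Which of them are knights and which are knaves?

Regardless of anyone's role, Wade's statement is true, so Wade is a knight.
With that fixed, Jonas's statement is true, so Jonas is a knight.
With that fixed, Uma's statement is false, so Uma is a knave.
With that fixed, Farrukh's statement is false, so Farrukh is a knave.

Wade: knight, Farrukh: knave, Jonas: knight, Uma: knave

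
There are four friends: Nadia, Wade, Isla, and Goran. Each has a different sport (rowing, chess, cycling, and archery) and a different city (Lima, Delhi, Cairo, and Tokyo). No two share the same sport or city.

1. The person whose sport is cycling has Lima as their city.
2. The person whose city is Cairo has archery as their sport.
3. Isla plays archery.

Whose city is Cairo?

With clues 1–3, Goran, Nadia, and Wade are impossible for the one with city Cairo.
That leaves Isla.

Isla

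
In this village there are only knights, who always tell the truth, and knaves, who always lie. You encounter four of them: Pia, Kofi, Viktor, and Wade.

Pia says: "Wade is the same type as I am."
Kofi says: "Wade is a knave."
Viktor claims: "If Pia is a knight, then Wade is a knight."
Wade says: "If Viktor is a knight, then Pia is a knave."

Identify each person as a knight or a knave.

Consider Pia. Suppose Pia is a knight.
Then no assignment of the remaining roles makes every statement match its speaker's type — contradiction.
So Pia is a knave.
With that fixed, Viktor's statement is true, so Viktor is a knight.
With that fixed, Wade's statement is true, so Wade is a knight.
With that fixed, Kofi's statement is false, so Kofi is a knave.

Pia: knave, Kofi: knave, Viktor: knight, Wade: knight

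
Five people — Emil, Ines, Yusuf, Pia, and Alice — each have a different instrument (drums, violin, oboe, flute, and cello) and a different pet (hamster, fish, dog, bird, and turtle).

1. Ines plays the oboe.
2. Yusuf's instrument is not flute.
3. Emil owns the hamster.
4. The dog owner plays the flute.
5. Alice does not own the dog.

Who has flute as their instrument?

Clue 1 rules out Ines for the one with instrument flute.
With clues 1–2, Yusuf is impossible for the one with instrument flute.
With clues 1–4, Emil is impossible for the one with instrument flute.
With clues 1–5, Alice is impossible for the one with instrument flute.
That leaves Pia.

Pia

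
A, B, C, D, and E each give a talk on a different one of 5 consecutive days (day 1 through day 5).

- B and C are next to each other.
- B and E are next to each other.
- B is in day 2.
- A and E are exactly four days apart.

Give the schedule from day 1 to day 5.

From clues 1–2: B is in {2,3,4}.
From clues 1–3: B → day 2.
From clues 1–4: E → day 1, C → day 3, D → day 4, A → day 5.

E, B, C, D, A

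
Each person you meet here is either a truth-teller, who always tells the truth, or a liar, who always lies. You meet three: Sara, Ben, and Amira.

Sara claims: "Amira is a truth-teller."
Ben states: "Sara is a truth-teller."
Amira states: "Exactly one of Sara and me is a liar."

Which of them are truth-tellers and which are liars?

Sara: liar, Ben: liar, Amira: liar

Consider Sara. Suppose Sara is a truth-teller.
Then whichever role Amira has, Amira's statement has the wrong truth value — contradiction.
So Sara is a liar.
With that fixed, Ben's statement is false, so Ben is a liar.
Consider Amira. Suppose Amira is a truth-teller.
Then Sara's statement comes out true, contradicting Sara being a liar.
So Amira is a liar.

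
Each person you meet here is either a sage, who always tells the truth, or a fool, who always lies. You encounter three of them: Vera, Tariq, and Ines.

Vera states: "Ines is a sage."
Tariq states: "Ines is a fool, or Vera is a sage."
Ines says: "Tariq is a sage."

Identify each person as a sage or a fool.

Vera: sage, Tariq: sage, Ines: sage

Consider Vera. Suppose Vera is a fool.
Then no assignment of the remaining roles makes every statement match its speaker's type — contradiction.
So Vera is a sage.
With that fixed, Tariq's statement is true, so Tariq is a sage.
With that fixed, Ines's statement is true, so Ines is a sage.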